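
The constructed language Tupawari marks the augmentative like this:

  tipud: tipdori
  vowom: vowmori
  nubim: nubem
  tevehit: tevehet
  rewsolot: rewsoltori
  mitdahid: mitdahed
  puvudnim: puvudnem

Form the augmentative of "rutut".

ruttori

mitdahid and tipud both end in -d yet inflect differently (mitdahed, tipdori), so the final letter is not what conditions the rule; the last vowel is.
"rutut" has last vowel 'u'. The one such stem in the data (tipud → tipdori) deletes the last vowel and adds -ori (as do rewsolot, vowom), so the same rule applies.
The other pattern: stems whose last vowel is 'i' change the last vowel to 'e'.
So rutut → ruttori.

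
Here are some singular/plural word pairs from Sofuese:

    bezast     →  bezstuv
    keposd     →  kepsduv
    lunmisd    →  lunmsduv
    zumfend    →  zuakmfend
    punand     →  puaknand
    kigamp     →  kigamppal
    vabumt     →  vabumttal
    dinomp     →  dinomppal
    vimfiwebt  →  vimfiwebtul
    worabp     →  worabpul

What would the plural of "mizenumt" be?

mizenumttal

keposd and zumfend both end in -d yet inflect differently (kepsduv, zuakmfend), so the final letter is not what conditions the rule; the second-to-last letter is.
"mizenumt" has second-to-last letter 'm'. The stems whose second-to-last letter is 'm' (kigamp → kigamppal, vabumt → vabumttal, dinomp → dinomppal) double the final consonant and add -al.
The other patterns: stems whose second-to-last letter is 's' delete the last vowel and add -uv; stems whose second-to-last letter is 'n' insert -ak- after the first vowel; stems whose second-to-last letter is 'b' add -ul.
So mizenumt → mizenumttal.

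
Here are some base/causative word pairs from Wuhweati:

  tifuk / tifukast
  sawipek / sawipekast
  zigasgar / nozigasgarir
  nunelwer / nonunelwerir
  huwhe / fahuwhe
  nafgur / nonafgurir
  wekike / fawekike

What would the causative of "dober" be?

nodoberir

sawipek and wekike both have last vowel 'e' yet inflect differently (sawipekast, fawekike), so the last vowel is not what conditions the rule; the final letter is.
"dober" ends in -r. The stems ending in -r (nafgur → nonafgurir, zigasgar → nozigasgarir, nunelwer → nonunelwerir) add no- … -ir around the stem.
The other patterns: stems ending in -k add -ast; stems ending in -e add the prefix fa-.
So dober → nodoberir.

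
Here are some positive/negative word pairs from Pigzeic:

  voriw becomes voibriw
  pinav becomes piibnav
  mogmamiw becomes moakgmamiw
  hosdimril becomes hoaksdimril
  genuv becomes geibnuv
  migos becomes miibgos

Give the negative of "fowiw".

voriw and mogmamiw both end in -w yet inflect differently (voibriw, moakgmamiw), so the final letter is not what conditions the rule; the number of vowels is.
"fowiw" has 2 vowels. The stems with 2 vowels (voriw → voibriw, genuv → geibnuv, migos → miibgos) insert -ib- after the first vowel.
So fowiw → foibwiw.

foibwiw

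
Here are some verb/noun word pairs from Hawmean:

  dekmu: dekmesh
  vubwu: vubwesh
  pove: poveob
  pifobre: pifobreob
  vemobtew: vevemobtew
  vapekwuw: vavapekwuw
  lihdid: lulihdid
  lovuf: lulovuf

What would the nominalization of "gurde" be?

gurdeob

"gurde" ends in -e. The stems ending in -e (pove → poveob, pifobre → pifobreob) add -ob.
The other patterns: stems ending in -u drop the final letter and add -esh; stems ending in -w repeat the first consonant+vowel as a prefix; stems ending in -d or -f add the prefix lu-.
So gurde → gurdeob.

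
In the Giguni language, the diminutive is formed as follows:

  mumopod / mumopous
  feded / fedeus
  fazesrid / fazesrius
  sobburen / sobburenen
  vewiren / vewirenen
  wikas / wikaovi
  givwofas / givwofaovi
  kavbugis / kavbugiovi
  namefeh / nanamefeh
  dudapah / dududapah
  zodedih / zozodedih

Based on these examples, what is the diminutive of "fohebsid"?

fohebsius

feded and sobburen both have last vowel 'e' yet inflect differently (fedeus, sobburenen), so the last vowel is not what conditions the rule; the final letter is.
"fohebsid" ends in -d. The stems ending in -d (mumopod → mumopous, feded → fedeus, fazesrid → fazesrius) drop the final letter and add -us.
So fohebsid → fohebsius.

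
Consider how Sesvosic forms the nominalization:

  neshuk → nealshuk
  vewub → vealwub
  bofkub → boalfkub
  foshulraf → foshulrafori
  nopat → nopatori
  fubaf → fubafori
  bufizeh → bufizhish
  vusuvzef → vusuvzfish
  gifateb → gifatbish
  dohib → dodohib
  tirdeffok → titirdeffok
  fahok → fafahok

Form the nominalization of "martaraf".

martarafori

foshulraf and vusuvzef both end in -f yet inflect differently (foshulrafori, vusuvzfish), so the final letter is not what conditions the rule; the last vowel is.
"martaraf" has last vowel 'a'. The stems whose last vowel is 'a' (foshulraf → foshulrafori, nopat → nopatori, fubaf → fubafori) add -ori.
The other patterns: stems whose last vowel is 'u' insert -al- after the first vowel; stems whose last vowel is 'e' delete the last vowel and add -ish; stems whose last vowel is 'i' or 'o' repeat the first consonant+vowel as a prefix.
So martaraf → martarafori.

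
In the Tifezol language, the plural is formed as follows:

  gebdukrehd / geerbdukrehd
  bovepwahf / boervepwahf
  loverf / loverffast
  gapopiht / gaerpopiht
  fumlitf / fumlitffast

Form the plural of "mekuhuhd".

meerkuhuhd

bovepwahf and fumlitf both end in -f yet inflect differently (boervepwahf, fumlitffast), so the final letter is not what conditions the rule; the second-to-last letter is.
"mekuhuhd" has second-to-last letter 'h'. The stems whose second-to-last letter is 'h' (gebdukrehd → geerbdukrehd, gapopiht → gaerpopiht, bovepwahf → boervepwahf) insert -er- after the first vowel.
So mekuhuhd → meerkuhuhd.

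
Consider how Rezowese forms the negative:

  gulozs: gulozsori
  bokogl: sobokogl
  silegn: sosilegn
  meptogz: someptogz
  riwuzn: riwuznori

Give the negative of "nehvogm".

sonehvogm

"nehvogm" has second-to-last letter 'g'. The stems whose second-to-last letter is 'g' (meptogz → someptogz, bokogl → sobokogl, silegn → sosilegn) add the prefix so-.
The other pattern: stems whose second-to-last letter is 'z' add -ori.
So nehvogm → sonehvogm.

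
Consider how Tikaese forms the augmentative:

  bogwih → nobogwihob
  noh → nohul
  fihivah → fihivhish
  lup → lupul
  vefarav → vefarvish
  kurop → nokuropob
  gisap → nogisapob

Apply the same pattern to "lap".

lup and gisap both end in -p yet inflect differently (lupul, nogisapob), so the final letter is not what conditions the rule; the number of vowels is.
"lap" has 1 vowel. The stems with 1 vowel (lup → lupul, noh → nohul) add -ul.
So lap → lapul.

lapul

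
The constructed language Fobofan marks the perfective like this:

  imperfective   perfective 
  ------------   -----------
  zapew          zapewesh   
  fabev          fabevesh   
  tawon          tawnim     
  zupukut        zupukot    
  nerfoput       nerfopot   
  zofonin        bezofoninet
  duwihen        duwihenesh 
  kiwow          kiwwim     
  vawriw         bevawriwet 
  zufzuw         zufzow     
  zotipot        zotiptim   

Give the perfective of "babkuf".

babkof

zotipot and nerfoput both end in -t yet inflect differently (zotiptim, nerfopot), so the final letter is not what conditions the rule; the last vowel is.
"babkuf" has last vowel 'u'. The stems whose last vowel is 'u' (nerfoput → nerfopot, zufzuw → zufzow, zupukut → zupukot) change the last vowel to 'o'.
The other patterns: stems whose last vowel is 'o' delete the last vowel and add -im; stems whose last vowel is 'i' add be- … -et around the stem; stems whose last vowel is 'e' add -esh.
So babkuf → babkof.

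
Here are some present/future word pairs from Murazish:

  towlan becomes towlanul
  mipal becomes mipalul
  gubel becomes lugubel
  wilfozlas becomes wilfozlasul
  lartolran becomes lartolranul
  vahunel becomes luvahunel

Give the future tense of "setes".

lusetes

"setes" has last vowel 'e'. The stems whose last vowel is 'e' (vahunel → luvahunel, gubel → lugubel) add the prefix lu-.
The other pattern: stems whose last vowel is 'a' add -ul.
So setes → lusetes.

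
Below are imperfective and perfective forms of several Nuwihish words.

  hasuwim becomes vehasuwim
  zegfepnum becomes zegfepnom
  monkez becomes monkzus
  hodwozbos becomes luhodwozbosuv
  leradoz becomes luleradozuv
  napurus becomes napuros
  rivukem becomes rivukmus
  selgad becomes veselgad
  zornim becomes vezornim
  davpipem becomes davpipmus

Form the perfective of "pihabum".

napurus and hodwozbos both end in -s yet inflect differently (napuros, luhodwozbosuv), so the final letter is not what conditions the rule; the last vowel is.
"pihabum" has last vowel 'u'. The stems whose last vowel is 'u' (zegfepnum → zegfepnom, napurus → napuros) change the last vowel to 'o'.
The other patterns: stems whose last vowel is 'o' add lu- … -uv around the stem; stems whose last vowel is 'e' delete the last vowel and add -us; stems whose last vowel is 'a' or 'i' add the prefix ve-.
So pihabum → pihabom.

pihabom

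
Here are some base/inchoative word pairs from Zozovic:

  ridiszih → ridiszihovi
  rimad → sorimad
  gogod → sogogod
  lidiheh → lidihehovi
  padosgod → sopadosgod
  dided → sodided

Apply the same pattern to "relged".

sorelged

dided and lidiheh both have last vowel 'e' yet inflect differently (sodided, lidihehovi), so the last vowel is not what conditions the rule; the final letter is.
"relged" ends in -d. The stems ending in -d (padosgod → sopadosgod, gogod → sogogod, rimad → sorimad) add the prefix so-.
The other pattern: stems ending in -h add -ovi.
So relged → sorelged.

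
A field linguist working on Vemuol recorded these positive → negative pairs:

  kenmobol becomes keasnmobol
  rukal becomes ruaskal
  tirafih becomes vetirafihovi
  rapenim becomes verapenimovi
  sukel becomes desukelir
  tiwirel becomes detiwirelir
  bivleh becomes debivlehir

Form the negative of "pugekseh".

kenmobol and sukel both end in -l yet inflect differently (keasnmobol, desukelir), so the final letter is not what conditions the rule; the last vowel is.
"pugekseh" has last vowel 'e'. The stems whose last vowel is 'e' (sukel → desukelir, tiwirel → detiwirelir, bivleh → debivlehir) add de- … -ir around the stem.
So pugekseh → depugeksehir.

depugeksehir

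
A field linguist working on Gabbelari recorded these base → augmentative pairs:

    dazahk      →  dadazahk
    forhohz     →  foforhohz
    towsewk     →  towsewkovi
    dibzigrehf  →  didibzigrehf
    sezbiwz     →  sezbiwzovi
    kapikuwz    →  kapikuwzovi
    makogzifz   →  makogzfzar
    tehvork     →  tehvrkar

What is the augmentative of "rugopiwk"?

rugopiwkovi

"rugopiwk" has second-to-last letter 'w'. The stems whose second-to-last letter is 'w' (sezbiwz → sezbiwzovi, towsewk → towsewkovi, kapikuwz → kapikuwzovi) add -ovi.
The other patterns: stems whose second-to-last letter is 'h' repeat the first consonant+vowel as a prefix; stems whose second-to-last letter is 'f' or 'r' delete the last vowel and add -ar.
So rugopiwk → rugopiwkovi.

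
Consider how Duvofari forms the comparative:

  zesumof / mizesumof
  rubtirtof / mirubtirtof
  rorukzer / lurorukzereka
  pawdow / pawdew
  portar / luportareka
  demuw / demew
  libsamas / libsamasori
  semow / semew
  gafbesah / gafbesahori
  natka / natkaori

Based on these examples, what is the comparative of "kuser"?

lukusereka

pawdow and rubtirtof both have last vowel 'o' yet inflect differently (pawdew, mirubtirtof), so the last vowel is not what conditions the rule; the final letter is.
"kuser" ends in -r. The stems ending in -r (portar → luportareka, rorukzer → lurorukzereka) add lu- … -eka around the stem.
So kuser → lukusereka.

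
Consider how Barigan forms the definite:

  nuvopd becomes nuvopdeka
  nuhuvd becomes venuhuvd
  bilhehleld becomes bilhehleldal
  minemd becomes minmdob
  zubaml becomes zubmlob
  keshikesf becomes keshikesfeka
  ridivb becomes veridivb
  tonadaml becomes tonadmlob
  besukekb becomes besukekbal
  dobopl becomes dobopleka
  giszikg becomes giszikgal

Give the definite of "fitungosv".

bilhehleld and minemd both end in -d yet inflect differently (bilhehleldal, minmdob), so the final letter is not what conditions the rule; the second-to-last letter is.
"fitungosv" has second-to-last letter 's'. The one such stem in the data (keshikesf → keshikesfeka) adds -eka, so the same rule applies.
So fitungosv → fitungosveka.

fitungosveka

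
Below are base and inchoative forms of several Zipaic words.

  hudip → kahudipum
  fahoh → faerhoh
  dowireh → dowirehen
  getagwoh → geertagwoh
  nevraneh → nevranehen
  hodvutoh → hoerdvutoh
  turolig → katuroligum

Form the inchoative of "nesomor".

neersomor

"nesomor" has last vowel 'o'. The stems whose last vowel is 'o' (hodvutoh → hoerdvutoh, getagwoh → geertagwoh, fahoh → faerhoh) insert -er- after the first vowel.
So nesomor → neersomor.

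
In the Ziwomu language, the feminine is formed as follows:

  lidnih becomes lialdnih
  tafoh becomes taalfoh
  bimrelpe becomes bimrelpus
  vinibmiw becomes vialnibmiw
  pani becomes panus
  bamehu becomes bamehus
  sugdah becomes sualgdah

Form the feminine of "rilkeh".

"rilkeh" ends in a consonant. The stems ending in a consonant (vinibmiw → vialnibmiw, sugdah → sualgdah, tafoh → taalfoh) insert -al- after the first vowel.
So rilkeh → riallkeh.

riallkeh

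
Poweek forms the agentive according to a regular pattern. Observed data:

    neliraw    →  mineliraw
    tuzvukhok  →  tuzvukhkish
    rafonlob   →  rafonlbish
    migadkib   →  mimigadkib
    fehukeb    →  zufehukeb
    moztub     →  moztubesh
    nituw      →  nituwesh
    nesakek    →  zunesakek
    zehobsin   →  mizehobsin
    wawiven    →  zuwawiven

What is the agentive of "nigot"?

nigtish

rafonlob and moztub both end in -b yet inflect differently (rafonlbish, moztubesh), so the final letter is not what conditions the rule; the last vowel is.
"nigot" has last vowel 'o'. The stems whose last vowel is 'o' (tuzvukhok → tuzvukhkish, rafonlob → rafonlbish) delete the last vowel and add -ish.
The other patterns: stems whose last vowel is 'u' add -esh; stems whose last vowel is 'a' or 'i' add the prefix mi-; stems whose last vowel is 'e' add the prefix zu-.
So nigot → nigtish.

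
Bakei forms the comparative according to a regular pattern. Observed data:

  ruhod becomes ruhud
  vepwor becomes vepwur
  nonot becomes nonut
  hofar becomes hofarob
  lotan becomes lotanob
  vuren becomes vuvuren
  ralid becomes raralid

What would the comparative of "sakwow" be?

sakwuw

vepwor and hofar both end in -r yet inflect differently (vepwur, hofarob), so the final letter is not what conditions the rule; the last vowel is.
"sakwow" has last vowel 'o'. The stems whose last vowel is 'o' (ruhod → ruhud, vepwor → vepwur, nonot → nonut) change the last vowel to 'u'.
The other patterns: stems whose last vowel is 'a' add -ob; stems whose last vowel is 'e' or 'i' repeat the first consonant+vowel as a prefix.
So sakwow → sakwuw.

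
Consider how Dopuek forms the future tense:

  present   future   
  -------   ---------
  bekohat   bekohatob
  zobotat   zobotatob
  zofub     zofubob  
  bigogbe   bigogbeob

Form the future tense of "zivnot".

zivnotob

Every pair shown (bekohat → bekohatob, zobotat → zobotatob, zofub → zofubob, …) follows the same rule: add -ob.
So zivnot → zivnotob.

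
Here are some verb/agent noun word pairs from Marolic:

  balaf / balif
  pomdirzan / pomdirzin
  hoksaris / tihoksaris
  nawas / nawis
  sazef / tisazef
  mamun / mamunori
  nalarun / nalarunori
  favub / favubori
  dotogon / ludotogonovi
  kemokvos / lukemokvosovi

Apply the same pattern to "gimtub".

gimtubori

mamun and dotogon both end in -n yet inflect differently (mamunori, ludotogonovi), so the final letter is not what conditions the rule; the last vowel is.
"gimtub" has last vowel 'u'. The stems whose last vowel is 'u' (mamun → mamunori, favub → favubori, nalarun → nalarunori) add -ori.
The other patterns: stems whose last vowel is 'o' add lu- … -ovi around the stem; stems whose last vowel is 'a' change the last vowel to 'i'; stems whose last vowel is 'e' or 'i' add the prefix ti-.
So gimtub → gimtubori.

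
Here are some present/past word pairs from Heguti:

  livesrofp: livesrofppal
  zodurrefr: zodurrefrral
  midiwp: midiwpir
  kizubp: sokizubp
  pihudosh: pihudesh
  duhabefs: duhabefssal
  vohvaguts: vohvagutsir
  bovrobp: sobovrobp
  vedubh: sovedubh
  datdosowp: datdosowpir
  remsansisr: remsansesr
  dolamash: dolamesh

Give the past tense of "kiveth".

"kiveth" has second-to-last letter 't'. The one such stem in the data (vohvaguts → vohvagutsir) adds -ir, so the same rule applies.
The other patterns: stems whose second-to-last letter is 'f' double the final consonant and add -al; stems whose second-to-last letter is 's' change the last vowel to 'e'; stems whose second-to-last letter is 'b' add the prefix so-.
So kiveth → kivethir.

kivethir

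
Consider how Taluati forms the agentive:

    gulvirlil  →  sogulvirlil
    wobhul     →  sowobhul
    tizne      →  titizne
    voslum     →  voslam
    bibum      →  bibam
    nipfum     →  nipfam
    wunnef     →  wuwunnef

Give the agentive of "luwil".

soluwil

wobhul and nipfum both have last vowel 'u' yet inflect differently (sowobhul, nipfam), so the last vowel is not what conditions the rule; the final letter is.
"luwil" ends in -l. The stems ending in -l (wobhul → sowobhul, gulvirlil → sogulvirlil) add the prefix so-.
The other patterns: stems ending in -m change the last vowel to 'a'; stems ending in -e or -f repeat the first consonant+vowel as a prefix.
So luwil → soluwil.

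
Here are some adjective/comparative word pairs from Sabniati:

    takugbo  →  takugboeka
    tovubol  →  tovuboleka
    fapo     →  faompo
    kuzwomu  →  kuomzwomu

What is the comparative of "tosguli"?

takugbo and fapo both end in -o yet inflect differently (takugboeka, faompo), so the final letter is not what conditions the rule; the first letter is.
"tosguli" begins with t-. The stems beginning with t- (takugbo → takugboeka, tovubol → tovuboleka) add -eka.
So tosguli → tosgulieka.

tosgulieka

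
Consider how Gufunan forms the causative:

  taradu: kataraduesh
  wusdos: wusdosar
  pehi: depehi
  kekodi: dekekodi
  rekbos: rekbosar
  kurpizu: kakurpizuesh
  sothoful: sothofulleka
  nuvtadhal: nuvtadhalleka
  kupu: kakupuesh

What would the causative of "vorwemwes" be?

taradu and sothoful both have last vowel 'u' yet inflect differently (kataraduesh, sothofulleka), so the last vowel is not what conditions the rule; the final letter is.
"vorwemwes" ends in -s. The stems ending in -s (rekbos → rekbosar, wusdos → wusdosar) add -ar.
The other patterns: stems ending in -i add the prefix de-; stems ending in -u add ka- … -esh around the stem; stems ending in -l double the final consonant and add -eka.
So vorwemwes → vorwemwesar.

vorwemwesar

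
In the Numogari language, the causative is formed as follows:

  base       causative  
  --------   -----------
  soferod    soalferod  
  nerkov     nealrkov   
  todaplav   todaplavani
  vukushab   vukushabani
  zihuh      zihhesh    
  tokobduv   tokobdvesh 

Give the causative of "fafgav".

fafgavani

nerkov and todaplav both end in -v yet inflect differently (nealrkov, todaplavani), so the final letter is not what conditions the rule; the last vowel is.
"fafgav" has last vowel 'a'. The stems whose last vowel is 'a' (todaplav → todaplavani, vukushab → vukushabani) add -ani.
So fafgav → fafgavani.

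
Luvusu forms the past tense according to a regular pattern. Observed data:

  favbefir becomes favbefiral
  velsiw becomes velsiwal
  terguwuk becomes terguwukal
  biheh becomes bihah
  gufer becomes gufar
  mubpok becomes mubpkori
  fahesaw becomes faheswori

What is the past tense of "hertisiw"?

hertisiwal

favbefir and gufer both end in -r yet inflect differently (favbefiral, gufar), so the final letter is not what conditions the rule; the last vowel is.
"hertisiw" has last vowel 'i'. The stems whose last vowel is 'i' (favbefir → favbefiral, velsiw → velsiwal) add -al.
So hertisiw → hertisiwal.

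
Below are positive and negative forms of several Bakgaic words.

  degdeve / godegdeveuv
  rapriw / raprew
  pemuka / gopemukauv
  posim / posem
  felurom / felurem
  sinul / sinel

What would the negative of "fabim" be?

pemuka and posim both begin with p- yet inflect differently (gopemukauv, posem), so the first letter is not what conditions the rule; whether the stem ends in a vowel or a consonant is.
"fabim" ends in a consonant. The stems ending in a consonant (posim → posem, sinul → sinel, felurom → felurem) change the last vowel to 'e'.
So fabim → fabem.

fabem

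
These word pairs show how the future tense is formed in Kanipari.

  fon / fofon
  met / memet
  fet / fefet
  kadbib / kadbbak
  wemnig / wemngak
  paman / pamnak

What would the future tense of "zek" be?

fon and paman both end in -n yet inflect differently (fofon, pamnak), so the final letter is not what conditions the rule; the number of vowels is.
"zek" has 1 vowel. The stems with 1 vowel (fon → fofon, met → memet, fet → fefet) repeat the first consonant+vowel as a prefix.
So zek → zezek.

zezek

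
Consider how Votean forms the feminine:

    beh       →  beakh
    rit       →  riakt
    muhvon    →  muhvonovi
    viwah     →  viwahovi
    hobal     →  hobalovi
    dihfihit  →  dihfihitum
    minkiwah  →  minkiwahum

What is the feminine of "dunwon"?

dunwonovi

"dunwon" has 2 vowels. The stems with 2 vowels (muhvon → muhvonovi, viwah → viwahovi, hobal → hobalovi) add -ovi.
The other patterns: stems with 1 vowel insert -ak- after the first vowel; stems with 3 vowels add -um.
So dunwon → dunwonovi.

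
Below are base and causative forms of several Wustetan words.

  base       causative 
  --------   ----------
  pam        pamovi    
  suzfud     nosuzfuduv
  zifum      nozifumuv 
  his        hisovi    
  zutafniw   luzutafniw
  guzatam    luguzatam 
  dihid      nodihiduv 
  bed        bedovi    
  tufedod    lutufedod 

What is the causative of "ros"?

"ros" has 1 vowel. The stems with 1 vowel (pam → pamovi, bed → bedovi, his → hisovi) add -ovi.
So ros → rosovi.

rosovi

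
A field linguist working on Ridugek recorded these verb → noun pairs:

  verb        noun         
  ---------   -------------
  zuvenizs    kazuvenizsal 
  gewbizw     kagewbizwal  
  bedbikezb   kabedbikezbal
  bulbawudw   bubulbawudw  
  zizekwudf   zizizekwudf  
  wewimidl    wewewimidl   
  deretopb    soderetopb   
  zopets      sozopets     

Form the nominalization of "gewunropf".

"gewunropf" has second-to-last letter 'p'. The one such stem in the data (deretopb → soderetopb) adds the prefix so-, so the same rule applies.
The other patterns: stems whose second-to-last letter is 'z' add ka- … -al around the stem; stems whose second-to-last letter is 'd' repeat the first consonant+vowel as a prefix.
So gewunropf → sogewunropf.

sogewunropf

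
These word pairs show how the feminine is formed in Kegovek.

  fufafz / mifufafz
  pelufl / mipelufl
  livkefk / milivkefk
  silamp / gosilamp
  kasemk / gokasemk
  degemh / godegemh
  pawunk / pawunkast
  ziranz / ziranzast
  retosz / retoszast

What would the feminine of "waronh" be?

livkefk and kasemk both end in -k yet inflect differently (milivkefk, gokasemk), so the final letter is not what conditions the rule; the second-to-last letter is.
"waronh" has second-to-last letter 'n'. The stems whose second-to-last letter is 'n' (pawunk → pawunkast, ziranz → ziranzast) add -ast.
The other patterns: stems whose second-to-last letter is 'f' add the prefix mi-; stems whose second-to-last letter is 'm' add the prefix go-.
So waronh → waronhast.

waronhast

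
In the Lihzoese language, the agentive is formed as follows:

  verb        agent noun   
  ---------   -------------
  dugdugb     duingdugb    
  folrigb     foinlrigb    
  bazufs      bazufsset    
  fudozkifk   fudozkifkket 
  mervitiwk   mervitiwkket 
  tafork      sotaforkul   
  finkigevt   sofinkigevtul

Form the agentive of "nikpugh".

"nikpugh" has second-to-last letter 'g'. The stems whose second-to-last letter is 'g' (dugdugb → duingdugb, folrigb → foinlrigb) insert -in- after the first vowel.
The other patterns: stems whose second-to-last letter is 'f' or 'w' double the final consonant and add -et; stems whose second-to-last letter is 'r' or 'v' add so- … -ul around the stem.
So nikpugh → niinkpugh.

niinkpugh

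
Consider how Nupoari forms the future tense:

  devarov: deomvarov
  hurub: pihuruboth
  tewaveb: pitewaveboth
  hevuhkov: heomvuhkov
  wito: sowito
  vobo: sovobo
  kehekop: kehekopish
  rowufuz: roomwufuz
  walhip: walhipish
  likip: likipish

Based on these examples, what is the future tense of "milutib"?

kehekop and vobo both have last vowel 'o' yet inflect differently (kehekopish, sovobo), so the last vowel is not what conditions the rule; the final letter is.
"milutib" ends in -b. The stems ending in -b (tewaveb → pitewaveboth, hurub → pihuruboth) add pi- … -oth around the stem.
The other patterns: stems ending in -p add -ish; stems ending in -o add the prefix so-; stems ending in -v or -z insert -om- after the first vowel.
So milutib → pimilutiboth.

pimilutiboth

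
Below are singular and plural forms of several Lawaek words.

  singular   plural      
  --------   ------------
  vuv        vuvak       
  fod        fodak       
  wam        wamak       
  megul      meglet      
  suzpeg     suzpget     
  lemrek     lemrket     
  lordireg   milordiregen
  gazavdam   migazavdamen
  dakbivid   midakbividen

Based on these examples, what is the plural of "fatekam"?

mifatekamen

suzpeg and lordireg both end in -g yet inflect differently (suzpget, milordiregen), so the final letter is not what conditions the rule; the number of vowels is.
"fatekam" has 3 vowels. The stems with 3 vowels (lordireg → milordiregen, gazavdam → migazavdamen, dakbivid → midakbividen) add mi- … -en around the stem.
The other patterns: stems with 1 vowel add -ak; stems with 2 vowels delete the last vowel and add -et.
So fatekam → mifatekamen.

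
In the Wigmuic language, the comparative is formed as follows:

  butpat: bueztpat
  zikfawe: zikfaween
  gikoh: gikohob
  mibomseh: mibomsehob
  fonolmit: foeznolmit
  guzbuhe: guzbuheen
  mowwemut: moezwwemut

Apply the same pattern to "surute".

suruteen

mibomseh and guzbuhe both have last vowel 'e' yet inflect differently (mibomsehob, guzbuheen), so the last vowel is not what conditions the rule; the final letter is.
"surute" ends in -e. The stems ending in -e (guzbuhe → guzbuheen, zikfawe → zikfaween) add -en.
The other patterns: stems ending in -h add -ob; stems ending in -t insert -ez- after the first vowel.
So surute → suruteen.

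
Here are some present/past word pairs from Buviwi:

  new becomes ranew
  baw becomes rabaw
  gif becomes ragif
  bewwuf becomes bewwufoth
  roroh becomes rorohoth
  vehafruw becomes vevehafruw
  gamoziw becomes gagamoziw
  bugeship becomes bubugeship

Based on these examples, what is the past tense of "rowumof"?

"rowumof" has 3 vowels. The stems with 3 vowels (vehafruw → vevehafruw, gamoziw → gagamoziw, bugeship → bubugeship) repeat the first consonant+vowel as a prefix.
The other patterns: stems with 1 vowel add the prefix ra-; stems with 2 vowels add -oth.
So rowumof → rorowumof.

rorowumof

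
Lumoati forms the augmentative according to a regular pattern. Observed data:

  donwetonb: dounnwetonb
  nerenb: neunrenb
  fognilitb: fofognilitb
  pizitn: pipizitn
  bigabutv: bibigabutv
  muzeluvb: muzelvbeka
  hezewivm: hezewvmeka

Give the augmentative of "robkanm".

rounbkanm

"robkanm" has second-to-last letter 'n'. The stems whose second-to-last letter is 'n' (donwetonb → dounnwetonb, nerenb → neunrenb) insert -un- after the first vowel.
So robkanm → rounbkanm.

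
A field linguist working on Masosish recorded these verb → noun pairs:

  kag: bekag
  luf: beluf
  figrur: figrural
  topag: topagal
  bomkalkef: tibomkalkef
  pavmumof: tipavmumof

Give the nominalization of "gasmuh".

gasmuhal

kag and topag both end in -g yet inflect differently (bekag, topagal), so the final letter is not what conditions the rule; the number of vowels is.
"gasmuh" has 2 vowels. The stems with 2 vowels (figrur → figrural, topag → topagal) add -al.
The other patterns: stems with 1 vowel add the prefix be-; stems with 3 vowels add the prefix ti-.
So gasmuh → gasmuhal.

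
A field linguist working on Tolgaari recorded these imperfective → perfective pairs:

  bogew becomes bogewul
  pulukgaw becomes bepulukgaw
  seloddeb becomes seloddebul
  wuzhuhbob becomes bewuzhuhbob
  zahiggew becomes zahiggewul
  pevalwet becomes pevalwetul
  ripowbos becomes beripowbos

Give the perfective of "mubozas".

bemubozas

zahiggew and pulukgaw both end in -w yet inflect differently (zahiggewul, bepulukgaw), so the final letter is not what conditions the rule; the last vowel is.
"mubozas" has last vowel 'a'. The one such stem in the data (pulukgaw → bepulukgaw) adds the prefix be-, so the same rule applies.
So mubozas → bemubozas.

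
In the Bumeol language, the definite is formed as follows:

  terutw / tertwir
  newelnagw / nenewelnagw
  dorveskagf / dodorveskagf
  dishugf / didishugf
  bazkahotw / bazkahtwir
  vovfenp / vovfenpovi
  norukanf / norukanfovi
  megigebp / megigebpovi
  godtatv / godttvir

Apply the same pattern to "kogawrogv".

newelnagw and bazkahotw both end in -w yet inflect differently (nenewelnagw, bazkahtwir), so the final letter is not what conditions the rule; the second-to-last letter is.
"kogawrogv" has second-to-last letter 'g'. The stems whose second-to-last letter is 'g' (newelnagw → nenewelnagw, dorveskagf → dodorveskagf, dishugf → didishugf) repeat the first consonant+vowel as a prefix.
So kogawrogv → kokogawrogv.

kokogawrogv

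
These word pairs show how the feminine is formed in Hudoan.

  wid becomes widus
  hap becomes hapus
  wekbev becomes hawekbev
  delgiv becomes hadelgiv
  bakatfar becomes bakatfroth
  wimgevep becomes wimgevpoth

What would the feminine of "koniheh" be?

"koniheh" has 3 vowels. The stems with 3 vowels (bakatfar → bakatfroth, wimgevep → wimgevpoth) delete the last vowel and add -oth.
The other patterns: stems with 1 vowel add -us; stems with 2 vowels add the prefix ha-.
So koniheh → konihhoth.

konihhoth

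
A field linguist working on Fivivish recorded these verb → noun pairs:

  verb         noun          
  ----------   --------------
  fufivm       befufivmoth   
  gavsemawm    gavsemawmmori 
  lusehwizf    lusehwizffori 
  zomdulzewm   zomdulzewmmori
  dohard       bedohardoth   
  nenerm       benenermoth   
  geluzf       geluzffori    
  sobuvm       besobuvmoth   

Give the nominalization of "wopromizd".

wopromizddori

sobuvm and zomdulzewm both end in -m yet inflect differently (besobuvmoth, zomdulzewmmori), so the final letter is not what conditions the rule; the second-to-last letter is.
"wopromizd" has second-to-last letter 'z'. The stems whose second-to-last letter is 'z' (geluzf → geluzffori, lusehwizf → lusehwizffori) double the final consonant and add -ori.
The other pattern: stems whose second-to-last letter is 'r' or 'v' add be- … -oth around the stem.
So wopromizd → wopromizddori.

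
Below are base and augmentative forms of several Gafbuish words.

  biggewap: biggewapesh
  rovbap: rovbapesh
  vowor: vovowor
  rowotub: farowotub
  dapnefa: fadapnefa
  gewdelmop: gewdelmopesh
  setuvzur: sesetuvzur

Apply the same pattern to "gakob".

dapnefa and rovbap both have last vowel 'a' yet inflect differently (fadapnefa, rovbapesh), so the last vowel is not what conditions the rule; the final letter is.
"gakob" ends in -b. The one such stem in the data (rowotub → farowotub) adds the prefix fa-, so the same rule applies.
The other patterns: stems ending in -p add -esh; stems ending in -r repeat the first consonant+vowel as a prefix.
So gakob → fagakob.

fagakob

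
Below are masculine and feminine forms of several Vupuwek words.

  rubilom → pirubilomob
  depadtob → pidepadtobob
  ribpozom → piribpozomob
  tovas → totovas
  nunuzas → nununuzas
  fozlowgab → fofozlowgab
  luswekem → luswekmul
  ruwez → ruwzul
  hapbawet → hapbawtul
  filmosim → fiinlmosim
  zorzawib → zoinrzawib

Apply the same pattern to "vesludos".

pivesludosob

depadtob and fozlowgab both end in -b yet inflect differently (pidepadtobob, fofozlowgab), so the final letter is not what conditions the rule; the last vowel is.
"vesludos" has last vowel 'o'. The stems whose last vowel is 'o' (rubilom → pirubilomob, depadtob → pidepadtobob, ribpozom → piribpozomob) add pi- … -ob around the stem.
So vesludos → pivesludosob.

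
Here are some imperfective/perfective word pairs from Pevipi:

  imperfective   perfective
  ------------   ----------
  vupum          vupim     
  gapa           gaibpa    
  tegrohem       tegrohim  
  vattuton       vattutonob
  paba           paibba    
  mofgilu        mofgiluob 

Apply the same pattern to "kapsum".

vupum and mofgilu both have last vowel 'u' yet inflect differently (vupim, mofgiluob), so the last vowel is not what conditions the rule; the final letter is.
"kapsum" ends in -m. The stems ending in -m (vupum → vupim, tegrohem → tegrohim) change the last vowel to 'i'.
The other patterns: stems ending in -a insert -ib- after the first vowel; stems ending in -n or -u add -ob.
So kapsum → kapsim.

kapsim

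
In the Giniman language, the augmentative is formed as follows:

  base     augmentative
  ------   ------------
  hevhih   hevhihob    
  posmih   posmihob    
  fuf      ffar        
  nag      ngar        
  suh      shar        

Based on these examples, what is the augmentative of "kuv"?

hevhih and suh both end in -h yet inflect differently (hevhihob, shar), so the final letter is not what conditions the rule; the number of vowels is.
"kuv" has 1 vowel. The stems with 1 vowel (fuf → ffar, nag → ngar, suh → shar) delete the last vowel and add -ar.
So kuv → kvar.

kvar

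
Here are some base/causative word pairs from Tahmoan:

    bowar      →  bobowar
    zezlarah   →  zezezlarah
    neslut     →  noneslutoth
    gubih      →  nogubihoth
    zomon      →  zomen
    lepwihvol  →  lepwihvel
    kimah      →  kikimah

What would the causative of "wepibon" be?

kimah and gubih both end in -h yet inflect differently (kikimah, nogubihoth), so the final letter is not what conditions the rule; the last vowel is.
"wepibon" has last vowel 'o'. The stems whose last vowel is 'o' (zomon → zomen, lepwihvol → lepwihvel) change the last vowel to 'e'.
The other patterns: stems whose last vowel is 'a' repeat the first consonant+vowel as a prefix; stems whose last vowel is 'i' or 'u' add no- … -oth around the stem.
So wepibon → wepiben.

wepiben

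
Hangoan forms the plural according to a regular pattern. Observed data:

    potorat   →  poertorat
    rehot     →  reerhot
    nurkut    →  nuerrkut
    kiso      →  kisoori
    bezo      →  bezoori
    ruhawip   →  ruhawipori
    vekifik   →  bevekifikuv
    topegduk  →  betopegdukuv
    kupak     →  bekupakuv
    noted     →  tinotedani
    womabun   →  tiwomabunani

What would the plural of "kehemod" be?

tikehemodani

rehot and kiso both have last vowel 'o' yet inflect differently (reerhot, kisoori), so the last vowel is not what conditions the rule; the final letter is.
"kehemod" ends in -d. The one such stem in the data (noted → tinotedani) adds ti- … -ani around the stem, so the same rule applies.
The other patterns: stems ending in -t insert -er- after the first vowel; stems ending in -o or -p add -ori; stems ending in -k add be- … -uv around the stem.
So kehemod → tikehemodani.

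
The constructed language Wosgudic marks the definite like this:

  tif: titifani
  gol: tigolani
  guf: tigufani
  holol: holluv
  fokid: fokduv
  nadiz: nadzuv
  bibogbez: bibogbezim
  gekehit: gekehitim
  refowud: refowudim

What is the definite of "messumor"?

messumorim

"messumor" has 3 vowels. The stems with 3 vowels (bibogbez → bibogbezim, gekehit → gekehitim, refowud → refowudim) add -im.
The other patterns: stems with 1 vowel add ti- … -ani around the stem; stems with 2 vowels delete the last vowel and add -uv.
So messumor → messumorim.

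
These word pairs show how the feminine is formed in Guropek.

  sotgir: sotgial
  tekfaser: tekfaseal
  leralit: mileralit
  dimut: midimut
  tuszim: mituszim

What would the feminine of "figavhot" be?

sotgir and leralit both have last vowel 'i' yet inflect differently (sotgial, mileralit), so the last vowel is not what conditions the rule; the final letter is.
"figavhot" ends in -t. The stems ending in -t (leralit → mileralit, dimut → midimut) add the prefix mi-.
So figavhot → mifigavhot.

mifigavhot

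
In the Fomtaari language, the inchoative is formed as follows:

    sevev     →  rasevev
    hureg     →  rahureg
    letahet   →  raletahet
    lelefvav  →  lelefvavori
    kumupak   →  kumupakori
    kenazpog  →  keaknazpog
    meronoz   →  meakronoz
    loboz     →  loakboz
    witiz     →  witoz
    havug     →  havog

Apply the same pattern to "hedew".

sevev and lelefvav both end in -v yet inflect differently (rasevev, lelefvavori), so the final letter is not what conditions the rule; the last vowel is.
"hedew" has last vowel 'e'. The stems whose last vowel is 'e' (sevev → rasevev, hureg → rahureg, letahet → raletahet) add the prefix ra-.
So hedew → rahedew.

rahedew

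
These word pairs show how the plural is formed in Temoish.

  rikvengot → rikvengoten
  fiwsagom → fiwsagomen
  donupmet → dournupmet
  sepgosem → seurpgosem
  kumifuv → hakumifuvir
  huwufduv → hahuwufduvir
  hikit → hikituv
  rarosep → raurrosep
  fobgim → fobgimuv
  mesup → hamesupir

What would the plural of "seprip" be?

"seprip" has last vowel 'i'. The stems whose last vowel is 'i' (fobgim → fobgimuv, hikit → hikituv) add -uv.
The other patterns: stems whose last vowel is 'e' insert -ur- after the first vowel; stems whose last vowel is 'u' add ha- … -ir around the stem; stems whose last vowel is 'o' add -en.
So seprip → sepripuv.

sepripuv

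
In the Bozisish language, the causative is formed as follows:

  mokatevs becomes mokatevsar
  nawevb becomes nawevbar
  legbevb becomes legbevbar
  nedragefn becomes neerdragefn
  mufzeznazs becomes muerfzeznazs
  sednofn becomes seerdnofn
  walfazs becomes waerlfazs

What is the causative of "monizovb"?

monizovbar

"monizovb" has second-to-last letter 'v'. The stems whose second-to-last letter is 'v' (mokatevs → mokatevsar, nawevb → nawevbar, legbevb → legbevbar) add -ar.
The other pattern: stems whose second-to-last letter is 'f' or 'z' insert -er- after the first vowel.
So monizovb → monizovbar.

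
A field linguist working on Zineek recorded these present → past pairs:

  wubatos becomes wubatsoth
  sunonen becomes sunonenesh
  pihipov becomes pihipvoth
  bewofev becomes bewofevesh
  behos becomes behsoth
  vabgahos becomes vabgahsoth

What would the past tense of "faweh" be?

pihipov and bewofev both end in -v yet inflect differently (pihipvoth, bewofevesh), so the final letter is not what conditions the rule; the last vowel is.
"faweh" has last vowel 'e'. The stems whose last vowel is 'e' (bewofev → bewofevesh, sunonen → sunonenesh) add -esh.
So faweh → fawehesh.

fawehesh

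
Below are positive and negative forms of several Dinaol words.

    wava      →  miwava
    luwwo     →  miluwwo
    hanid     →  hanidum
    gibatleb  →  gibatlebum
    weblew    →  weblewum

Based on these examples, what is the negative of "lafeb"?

"lafeb" ends in a consonant. The stems ending in a consonant (hanid → hanidum, gibatleb → gibatlebum, weblew → weblewum) add -um.
The other pattern: stems ending in a vowel add the prefix mi-.
So lafeb → lafebum.

lafebum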